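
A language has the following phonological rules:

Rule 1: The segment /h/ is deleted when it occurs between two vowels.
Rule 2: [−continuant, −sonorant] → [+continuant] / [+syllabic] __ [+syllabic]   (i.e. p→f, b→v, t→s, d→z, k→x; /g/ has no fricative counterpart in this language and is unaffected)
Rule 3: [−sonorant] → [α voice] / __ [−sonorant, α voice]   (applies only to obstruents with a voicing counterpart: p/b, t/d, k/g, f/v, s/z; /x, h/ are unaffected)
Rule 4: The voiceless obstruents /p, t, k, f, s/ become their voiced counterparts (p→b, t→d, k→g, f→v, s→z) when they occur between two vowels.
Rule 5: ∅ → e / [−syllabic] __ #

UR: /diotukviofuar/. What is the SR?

Rule 1 (intervocalic h-deletion): no segment meets the environment; /diotukviofuar/ is unchanged.
Rule 2 (intervocalic spirantization): /t/ is a stop between vowels /o/ and /u/, so it spirantizes to the fricative [s]. /diotukviofuar/ → diosukviofuar.
Rule 3 (regressive voicing assimilation): /k/ precedes the voiced obstruent /v/, so it voices to [g] by assimilation. /diosukviofuar/ → diosugviofuar.
Rule 4 (intervocalic voicing): /s/ is a voiceless obstruent between vowels /o/ and /u/, so it voices to [z]. /f/ is a voiceless obstruent between vowels /o/ and /u/, so it voices to [v]. /diosugviofuar/ → diozugviovuar.
Rule 5 (final e-epenthesis): the form ends in the consonant /r/, so [e] is inserted word-finally. /diozugviovuar/ → diozugviovuare.

diozugviovuare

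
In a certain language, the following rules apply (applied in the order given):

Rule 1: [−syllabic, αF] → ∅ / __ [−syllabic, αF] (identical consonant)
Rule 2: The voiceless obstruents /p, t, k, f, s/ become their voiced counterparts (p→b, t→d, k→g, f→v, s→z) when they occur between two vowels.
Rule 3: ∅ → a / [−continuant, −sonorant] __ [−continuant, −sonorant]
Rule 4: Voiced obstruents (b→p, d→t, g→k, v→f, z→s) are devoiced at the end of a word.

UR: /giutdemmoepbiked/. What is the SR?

giutademoepabiget

Rule 1 (degemination): /mm/ is a geminate; the first /m/ deletes. /giutdemmoepbiked/ → giutdemoepbiked.
Rule 2 (intervocalic voicing): /k/ is a voiceless obstruent between vowels /i/ and /e/, so it voices to [g]. /giutdemoepbiked/ → giutdemoepbiged.
Rule 3 (stop-cluster a-epenthesis): /t/ and /d/ form a stop–stop cluster, so [a] is inserted between them. /p/ and /b/ form a stop–stop cluster, so [a] is inserted between them. /giutdemoepbiged/ → giutademoepabiged.
Rule 4 (final devoicing): /d/ is a voiced obstruent in word-final position, so it devoices to [t]. /giutademoepabiged/ → giutademoepabiget.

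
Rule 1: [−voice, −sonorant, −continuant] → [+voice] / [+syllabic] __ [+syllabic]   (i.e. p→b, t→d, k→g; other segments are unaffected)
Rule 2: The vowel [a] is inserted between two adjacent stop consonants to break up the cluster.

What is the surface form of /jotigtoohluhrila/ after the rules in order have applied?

Rule 1 (intervocalic voicing): /t/ is a voiceless stop between vowels /o/ and /i/, so it voices to [d]. /jotigtoohluhrila/ → jodigtoohluhrila.
Rule 2 (stop-cluster a-epenthesis): /g/ and /t/ form a stop–stop cluster, so [a] is inserted between them. /jodigtoohluhrila/ → jodigatoohluhrila.

jodigatoohluhrila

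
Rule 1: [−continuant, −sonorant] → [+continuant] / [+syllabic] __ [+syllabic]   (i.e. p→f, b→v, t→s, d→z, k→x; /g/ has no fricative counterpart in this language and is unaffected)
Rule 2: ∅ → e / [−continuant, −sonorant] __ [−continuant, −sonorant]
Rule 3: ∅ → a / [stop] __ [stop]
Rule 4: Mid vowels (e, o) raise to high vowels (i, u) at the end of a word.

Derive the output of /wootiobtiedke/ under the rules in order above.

woosiobetiedeki

Rule 1 (intervocalic spirantization): /t/ is a stop between vowels /o/ and /i/, so it spirantizes to the fricative [s]. /wootiobtiedke/ → woosiobtiedke.
Rule 2 (stop-cluster e-epenthesis): /b/ and /t/ form a stop–stop cluster, so [e] is inserted between them. /d/ and /k/ form a stop–stop cluster, so [e] is inserted between them. /woosiobtiedke/ → woosiobetiedeke.
Rule 3 (stop-cluster a-epenthesis): no segment meets the environment; /woosiobetiedeke/ is unchanged.
Rule 4 (final vowel raising): /e/ is a mid vowel in word-final position, so it raises to [i]. /woosiobetiedeke/ → woosiobetiedeki.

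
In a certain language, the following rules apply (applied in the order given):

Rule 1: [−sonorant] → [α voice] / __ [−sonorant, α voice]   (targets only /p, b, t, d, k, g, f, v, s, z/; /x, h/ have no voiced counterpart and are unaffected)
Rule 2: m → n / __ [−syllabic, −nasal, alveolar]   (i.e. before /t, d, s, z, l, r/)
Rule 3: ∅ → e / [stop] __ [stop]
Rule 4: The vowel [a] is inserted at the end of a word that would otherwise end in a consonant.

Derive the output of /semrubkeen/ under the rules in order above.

Rule 1 (regressive voicing assimilation): /b/ precedes the voiceless obstruent /k/, so it devoices to [p] by assimilation. /semrubkeen/ → semrupkeen.
Rule 2 (nasal place assimilation): /m/ precedes the alveolar consonant /r/, so it assimilates in place to [n]. /semrupkeen/ → senrupkeen.
Rule 3 (stop-cluster e-epenthesis): /p/ and /k/ form a stop–stop cluster, so [e] is inserted between them. /senrupkeen/ → senrupekeen.
Rule 4 (final a-epenthesis): the form ends in the consonant /n/, so [a] is inserted word-finally. /senrupekeen/ → senrupekeena.

senrupekeena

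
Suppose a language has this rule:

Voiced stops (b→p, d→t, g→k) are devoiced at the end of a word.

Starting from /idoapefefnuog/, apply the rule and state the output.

Scanning /idoapefefnuog/: /d/ at position 2 is not in the conditioning environment; /g/ is a voiced stop in word-final position, so it devoices to [k].
Result: [idoapefefnuok].

idoapefefnuok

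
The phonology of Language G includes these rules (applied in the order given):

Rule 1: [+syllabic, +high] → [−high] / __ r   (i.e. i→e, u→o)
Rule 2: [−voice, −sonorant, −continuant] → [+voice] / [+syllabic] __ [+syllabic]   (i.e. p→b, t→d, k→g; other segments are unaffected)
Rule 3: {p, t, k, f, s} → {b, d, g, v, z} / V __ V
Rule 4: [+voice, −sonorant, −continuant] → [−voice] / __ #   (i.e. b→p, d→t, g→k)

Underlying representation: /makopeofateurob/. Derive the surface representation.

Rule 1 (pre-rhotic lowering): /u/ is a high vowel immediately before /r/, so it lowers to [o]. /makopeofateurob/ → makopeofateorob.
Rule 2 (intervocalic voicing): /k/ is a voiceless stop between vowels /a/ and /o/, so it voices to [g]. /p/ is a voiceless stop between vowels /o/ and /e/, so it voices to [b]. /t/ is a voiceless stop between vowels /a/ and /e/, so it voices to [d]. /makopeofateorob/ → magobeofadeorob.
Rule 3 (intervocalic voicing): /f/ is a voiceless obstruent between vowels /o/ and /a/, so it voices to [v]. /magobeofadeorob/ → magobeovadeorob.
Rule 4 (final devoicing): /b/ is a voiced stop in word-final position, so it devoices to [p]. /magobeovadeorob/ → magobeovadeorop.

magobeovadeorop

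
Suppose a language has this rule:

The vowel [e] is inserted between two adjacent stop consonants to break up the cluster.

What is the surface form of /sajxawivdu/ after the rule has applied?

No segment of /sajxawivdu/ meets the structural description of the rule, so the form surfaces unchanged.

sajxawivdu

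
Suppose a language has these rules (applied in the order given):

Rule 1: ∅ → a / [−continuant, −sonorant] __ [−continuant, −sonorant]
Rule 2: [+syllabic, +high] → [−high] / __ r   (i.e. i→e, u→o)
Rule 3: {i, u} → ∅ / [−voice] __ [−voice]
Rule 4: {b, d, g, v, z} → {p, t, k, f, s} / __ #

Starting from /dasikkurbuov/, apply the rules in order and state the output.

Rule 1 (stop-cluster a-epenthesis): /k/ and /k/ form a stop–stop cluster, so [a] is inserted between them. /dasikkurbuov/ → dasikakurbuov.
Rule 2 (pre-rhotic lowering): /u/ is a high vowel immediately before /r/, so it lowers to [o]. /dasikakurbuov/ → dasikakorbuov.
Rule 3 (high vowel syncope): /i/ is a high vowel flanked by voiceless consonants /s/ and /k/, so it deletes. /dasikakorbuov/ → daskakorbuov.
Rule 4 (final devoicing): /v/ is a voiced obstruent in word-final position, so it devoices to [f]. /daskakorbuov/ → daskakorbuof.

daskakorbuof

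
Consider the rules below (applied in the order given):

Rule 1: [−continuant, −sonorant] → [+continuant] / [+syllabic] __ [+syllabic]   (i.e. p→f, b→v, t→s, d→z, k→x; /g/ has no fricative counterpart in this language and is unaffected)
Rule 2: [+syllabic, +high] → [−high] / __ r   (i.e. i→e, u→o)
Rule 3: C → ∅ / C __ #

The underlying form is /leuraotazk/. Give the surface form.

leoraosaz

Rule 1 (intervocalic spirantization): /t/ is a stop between vowels /o/ and /a/, so it spirantizes to the fricative [s]. /leuraotazk/ → leuraosazk.
Rule 2 (pre-rhotic lowering): /u/ is a high vowel immediately before /r/, so it lowers to [o]. /leuraosazk/ → leoraosazk.
Rule 3 (final cluster simplification): /k/ is the second consonant of a word-final cluster /zk/, so it deletes. /leoraosazk/ → leoraosaz.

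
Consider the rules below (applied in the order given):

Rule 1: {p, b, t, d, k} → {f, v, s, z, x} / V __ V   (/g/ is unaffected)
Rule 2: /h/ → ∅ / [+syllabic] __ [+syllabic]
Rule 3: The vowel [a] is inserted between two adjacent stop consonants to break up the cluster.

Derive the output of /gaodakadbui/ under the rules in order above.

Rule 1 (intervocalic spirantization): /d/ is a stop between vowels /o/ and /a/, so it spirantizes to the fricative [z]. /k/ is a stop between vowels /a/ and /a/, so it spirantizes to the fricative [x]. /gaodakadbui/ → gaozaxadbui.
Rule 2 (intervocalic h-deletion): no segment meets the environment; /gaozaxadbui/ is unchanged.
Rule 3 (stop-cluster a-epenthesis): /d/ and /b/ form a stop–stop cluster, so [a] is inserted between them. /gaozaxadbui/ → gaozaxadabui.

gaozaxadabui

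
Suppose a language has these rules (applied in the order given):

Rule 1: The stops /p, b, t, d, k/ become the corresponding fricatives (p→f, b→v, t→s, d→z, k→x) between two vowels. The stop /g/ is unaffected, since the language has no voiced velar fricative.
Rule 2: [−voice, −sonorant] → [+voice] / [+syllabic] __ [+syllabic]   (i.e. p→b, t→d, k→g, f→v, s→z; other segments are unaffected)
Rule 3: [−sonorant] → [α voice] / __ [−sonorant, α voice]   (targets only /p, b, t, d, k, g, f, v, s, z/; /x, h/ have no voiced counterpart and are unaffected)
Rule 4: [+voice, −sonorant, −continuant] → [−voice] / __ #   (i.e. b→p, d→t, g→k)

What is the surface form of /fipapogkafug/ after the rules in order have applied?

fivavokkavuk

Rule 1 (intervocalic spirantization): /p/ is a stop between vowels /i/ and /a/, so it spirantizes to the fricative [f]. /p/ is a stop between vowels /a/ and /o/, so it spirantizes to the fricative [f]. /fipapogkafug/ → fifafogkafug.
Rule 2 (intervocalic voicing): /f/ is a voiceless obstruent between vowels /i/ and /a/, so it voices to [v]. /f/ is a voiceless obstruent between vowels /a/ and /o/, so it voices to [v]. /f/ is a voiceless obstruent between vowels /a/ and /u/, so it voices to [v]. /fifafogkafug/ → fivavogkavug.
Rule 3 (regressive voicing assimilation): /g/ precedes the voiceless obstruent /k/, so it devoices to [k] by assimilation. /fivavogkavug/ → fivavokkavug.
Rule 4 (final devoicing): /g/ is a voiced stop in word-final position, so it devoices to [k]. /fivavokkavug/ → fivavokkavuk.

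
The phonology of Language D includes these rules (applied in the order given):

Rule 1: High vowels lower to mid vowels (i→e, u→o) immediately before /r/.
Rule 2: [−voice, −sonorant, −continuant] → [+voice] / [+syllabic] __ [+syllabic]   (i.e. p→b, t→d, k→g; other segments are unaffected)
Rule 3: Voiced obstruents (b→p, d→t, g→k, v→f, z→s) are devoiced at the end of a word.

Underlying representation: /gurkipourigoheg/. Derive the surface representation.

Rule 1 (pre-rhotic lowering): /u/ is a high vowel immediately before /r/, so it lowers to [o]. /u/ is a high vowel immediately before /r/, so it lowers to [o]. /gurkipourigoheg/ → gorkipoorigoheg.
Rule 2 (intervocalic voicing): /p/ is a voiceless stop between vowels /i/ and /o/, so it voices to [b]. /gorkipoorigoheg/ → gorkiboorigoheg.
Rule 3 (final devoicing): /g/ is a voiced obstruent in word-final position, so it devoices to [k]. /gorkiboorigoheg/ → gorkiboorigohek.

gorkiboorigohek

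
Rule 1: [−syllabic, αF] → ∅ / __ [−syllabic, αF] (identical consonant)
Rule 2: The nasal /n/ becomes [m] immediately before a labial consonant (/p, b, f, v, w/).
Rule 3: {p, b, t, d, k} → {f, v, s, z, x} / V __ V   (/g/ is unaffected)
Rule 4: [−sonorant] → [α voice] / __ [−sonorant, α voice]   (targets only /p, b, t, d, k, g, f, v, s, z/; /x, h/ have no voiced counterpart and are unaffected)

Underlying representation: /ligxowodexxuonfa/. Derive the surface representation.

likxowozexuomfa

Rule 1 (degemination): /xx/ is a geminate; the first /x/ deletes. /ligxowodexxuonfa/ → ligxowodexuonfa.
Rule 2 (nasal place assimilation): /n/ precedes the labial consonant /f/, so it assimilates in place to [m]. /ligxowodexuonfa/ → ligxowodexuomfa.
Rule 3 (intervocalic spirantization): /d/ is a stop between vowels /o/ and /e/, so it spirantizes to the fricative [z]. /ligxowodexuomfa/ → ligxowozexuomfa.
Rule 4 (regressive voicing assimilation): /g/ precedes the voiceless obstruent /x/, so it devoices to [k] by assimilation. /ligxowozexuomfa/ → likxowozexuomfa.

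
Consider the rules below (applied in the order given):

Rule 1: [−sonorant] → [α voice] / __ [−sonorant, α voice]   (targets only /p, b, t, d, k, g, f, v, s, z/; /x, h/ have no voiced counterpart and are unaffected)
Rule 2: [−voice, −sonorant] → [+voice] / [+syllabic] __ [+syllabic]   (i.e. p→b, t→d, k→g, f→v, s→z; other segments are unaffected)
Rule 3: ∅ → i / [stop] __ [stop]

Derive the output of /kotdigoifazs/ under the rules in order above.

kodidigoivass

Rule 1 (regressive voicing assimilation): /t/ precedes the voiced obstruent /d/, so it voices to [d] by assimilation. /z/ precedes the voiceless obstruent /s/, so it devoices to [s] by assimilation. /kotdigoifazs/ → koddigoifass.
Rule 2 (intervocalic voicing): /f/ is a voiceless obstruent between vowels /i/ and /a/, so it voices to [v]. /koddigoifass/ → koddigoivass.
Rule 3 (stop-cluster i-epenthesis): /d/ and /d/ form a stop–stop cluster, so [i] is inserted between them. /koddigoivass/ → kodidigoivass.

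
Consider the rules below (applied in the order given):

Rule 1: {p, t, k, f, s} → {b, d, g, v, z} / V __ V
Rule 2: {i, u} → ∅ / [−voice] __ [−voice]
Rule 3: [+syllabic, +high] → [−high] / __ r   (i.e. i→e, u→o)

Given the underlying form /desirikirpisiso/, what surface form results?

Rule 1 (intervocalic voicing): /s/ is a voiceless obstruent between vowels /e/ and /i/, so it voices to [z]. /k/ is a voiceless obstruent between vowels /i/ and /i/, so it voices to [g]. /s/ is a voiceless obstruent between vowels /i/ and /i/, so it voices to [z]. /s/ is a voiceless obstruent between vowels /i/ and /o/, so it voices to [z]. /desirikirpisiso/ → dezirigirpizizo.
Rule 2 (high vowel syncope): no segment meets the environment; /dezirigirpizizo/ is unchanged.
Rule 3 (pre-rhotic lowering): /i/ is a high vowel immediately before /r/, so it lowers to [e]. /i/ is a high vowel immediately before /r/, so it lowers to [e]. /dezirigirpizizo/ → dezerigerpizizo.

dezerigerpizizo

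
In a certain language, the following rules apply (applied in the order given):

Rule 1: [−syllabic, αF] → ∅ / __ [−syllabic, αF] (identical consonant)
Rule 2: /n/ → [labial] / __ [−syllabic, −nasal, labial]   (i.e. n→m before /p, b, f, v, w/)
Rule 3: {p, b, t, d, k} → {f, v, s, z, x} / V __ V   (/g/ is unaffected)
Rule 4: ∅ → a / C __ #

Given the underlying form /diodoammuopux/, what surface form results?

Rule 1 (degemination): /mm/ is a geminate; the first /m/ deletes. /diodoammuopux/ → diodoamuopux.
Rule 2 (nasal place assimilation): no segment meets the environment; /diodoamuopux/ is unchanged.
Rule 3 (intervocalic spirantization): /d/ is a stop between vowels /o/ and /o/, so it spirantizes to the fricative [z]. /p/ is a stop between vowels /o/ and /u/, so it spirantizes to the fricative [f]. /diodoamuopux/ → diozoamuofux.
Rule 4 (final a-epenthesis): the form ends in the consonant /x/, so [a] is inserted word-finally. /diozoamuofux/ → diozoamuofuxa.

diozoamuofuxa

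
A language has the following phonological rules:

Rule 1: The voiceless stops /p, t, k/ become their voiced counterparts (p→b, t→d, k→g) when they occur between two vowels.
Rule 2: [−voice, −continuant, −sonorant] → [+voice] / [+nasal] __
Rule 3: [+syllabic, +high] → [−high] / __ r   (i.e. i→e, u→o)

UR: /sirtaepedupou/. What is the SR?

sertaebedubou

Rule 1 (intervocalic voicing): /p/ is a voiceless stop between vowels /e/ and /e/, so it voices to [b]. /p/ is a voiceless stop between vowels /u/ and /o/, so it voices to [b]. /sirtaepedupou/ → sirtaebedubou.
Rule 2 (post-nasal voicing): no segment meets the environment; /sirtaebedubou/ is unchanged.
Rule 3 (pre-rhotic lowering): /i/ is a high vowel immediately before /r/, so it lowers to [e]. /sirtaebedubou/ → sertaebedubou.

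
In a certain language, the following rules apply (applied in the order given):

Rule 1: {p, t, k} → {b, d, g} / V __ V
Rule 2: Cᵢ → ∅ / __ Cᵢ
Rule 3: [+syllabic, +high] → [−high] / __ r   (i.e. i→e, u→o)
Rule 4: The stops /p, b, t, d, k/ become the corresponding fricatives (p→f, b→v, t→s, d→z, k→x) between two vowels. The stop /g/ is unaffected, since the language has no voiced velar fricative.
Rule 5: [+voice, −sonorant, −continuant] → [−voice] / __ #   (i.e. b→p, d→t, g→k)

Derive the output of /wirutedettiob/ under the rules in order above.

Rule 1 (intervocalic voicing): /t/ is a voiceless stop between vowels /u/ and /e/, so it voices to [d]. /wirutedettiob/ → wirudedettiob.
Rule 2 (degemination): /tt/ is a geminate; the first /t/ deletes. /wirudedettiob/ → wirudedetiob.
Rule 3 (pre-rhotic lowering): /i/ is a high vowel immediately before /r/, so it lowers to [e]. /wirudedetiob/ → werudedetiob.
Rule 4 (intervocalic spirantization): /d/ is a stop between vowels /u/ and /e/, so it spirantizes to the fricative [z]. /d/ is a stop between vowels /e/ and /e/, so it spirantizes to the fricative [z]. /t/ is a stop between vowels /e/ and /i/, so it spirantizes to the fricative [s]. /werudedetiob/ → weruzezesiob.
Rule 5 (final devoicing): /b/ is a voiced stop in word-final position, so it devoices to [p]. /weruzezesiob/ → weruzezesiop.

weruzezesiop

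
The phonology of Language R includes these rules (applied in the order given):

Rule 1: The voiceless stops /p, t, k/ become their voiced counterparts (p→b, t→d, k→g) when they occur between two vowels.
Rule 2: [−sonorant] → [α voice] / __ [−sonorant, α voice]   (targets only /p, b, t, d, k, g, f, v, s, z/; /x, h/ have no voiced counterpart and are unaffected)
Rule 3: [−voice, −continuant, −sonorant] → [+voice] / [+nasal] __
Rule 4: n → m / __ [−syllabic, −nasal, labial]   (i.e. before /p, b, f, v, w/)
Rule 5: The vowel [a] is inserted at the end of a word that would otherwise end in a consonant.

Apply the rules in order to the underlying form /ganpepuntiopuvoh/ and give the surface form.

gambebundiobuvoha

Rule 1 (intervocalic voicing): /p/ is a voiceless stop between vowels /e/ and /u/, so it voices to [b]. /p/ is a voiceless stop between vowels /o/ and /u/, so it voices to [b]. /ganpepuntiopuvoh/ → ganpebuntiobuvoh.
Rule 2 (regressive voicing assimilation): no segment meets the environment; /ganpebuntiobuvoh/ is unchanged.
Rule 3 (post-nasal voicing): /p/ is a voiceless stop immediately after the nasal /n/, so it voices to [b]. /t/ is a voiceless stop immediately after the nasal /n/, so it voices to [d]. /ganpebuntiobuvoh/ → ganbebundiobuvoh.
Rule 4 (nasal place assimilation): /n/ precedes the labial consonant /b/, so it assimilates in place to [m]. /ganbebundiobuvoh/ → gambebundiobuvoh.
Rule 5 (final a-epenthesis): the form ends in the consonant /h/, so [a] is inserted word-finally. /gambebundiobuvoh/ → gambebundiobuvoha.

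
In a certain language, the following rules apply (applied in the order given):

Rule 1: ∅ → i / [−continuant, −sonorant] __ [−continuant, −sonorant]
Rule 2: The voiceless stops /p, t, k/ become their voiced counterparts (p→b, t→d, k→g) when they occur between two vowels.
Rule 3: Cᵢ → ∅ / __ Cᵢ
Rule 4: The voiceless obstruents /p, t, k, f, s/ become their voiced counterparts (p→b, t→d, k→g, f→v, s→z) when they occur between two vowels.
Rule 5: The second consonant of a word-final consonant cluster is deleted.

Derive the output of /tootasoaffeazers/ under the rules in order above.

toodazoaveazer

Rule 1 (stop-cluster i-epenthesis): no segment meets the environment; /tootasoaffeazers/ is unchanged.
Rule 2 (intervocalic voicing): /t/ is a voiceless stop between vowels /o/ and /a/, so it voices to [d]. /tootasoaffeazers/ → toodasoaffeazers.
Rule 3 (degemination): /ff/ is a geminate; the first /f/ deletes. /toodasoaffeazers/ → toodasoafeazers.
Rule 4 (intervocalic voicing): /s/ is a voiceless obstruent between vowels /a/ and /o/, so it voices to [z]. /f/ is a voiceless obstruent between vowels /a/ and /e/, so it voices to [v]. /toodasoafeazers/ → toodazoaveazers.
Rule 5 (final cluster simplification): /s/ is the second consonant of a word-final cluster /rs/, so it deletes. /toodazoaveazers/ → toodazoaveazer.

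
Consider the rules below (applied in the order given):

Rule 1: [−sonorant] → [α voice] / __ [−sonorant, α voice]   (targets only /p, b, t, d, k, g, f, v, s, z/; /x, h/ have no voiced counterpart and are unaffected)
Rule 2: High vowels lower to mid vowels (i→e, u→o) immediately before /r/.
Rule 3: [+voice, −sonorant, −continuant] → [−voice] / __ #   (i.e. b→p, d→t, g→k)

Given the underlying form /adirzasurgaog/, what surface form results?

aderzasorgaok

Rule 1 (regressive voicing assimilation): no segment meets the environment; /adirzasurgaog/ is unchanged.
Rule 2 (pre-rhotic lowering): /i/ is a high vowel immediately before /r/, so it lowers to [e]. /u/ is a high vowel immediately before /r/, so it lowers to [o]. /adirzasurgaog/ → aderzasorgaog.
Rule 3 (final devoicing): /g/ is a voiced stop in word-final position, so it devoices to [k]. /aderzasorgaog/ → aderzasorgaok.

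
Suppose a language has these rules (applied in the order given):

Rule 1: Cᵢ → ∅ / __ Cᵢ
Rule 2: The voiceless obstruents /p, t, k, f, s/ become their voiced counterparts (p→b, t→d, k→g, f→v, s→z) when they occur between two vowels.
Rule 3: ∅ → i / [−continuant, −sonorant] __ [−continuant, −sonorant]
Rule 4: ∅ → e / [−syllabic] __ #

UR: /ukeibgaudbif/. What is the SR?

ugeibigaudibife

Rule 1 (degemination): no segment meets the environment; /ukeibgaudbif/ is unchanged.
Rule 2 (intervocalic voicing): /k/ is a voiceless obstruent between vowels /u/ and /e/, so it voices to [g]. /ukeibgaudbif/ → ugeibgaudbif.
Rule 3 (stop-cluster i-epenthesis): /b/ and /g/ form a stop–stop cluster, so [i] is inserted between them. /d/ and /b/ form a stop–stop cluster, so [i] is inserted between them. /ugeibgaudbif/ → ugeibigaudibif.
Rule 4 (final e-epenthesis): the form ends in the consonant /f/, so [e] is inserted word-finally. /ugeibigaudibif/ → ugeibigaudibife.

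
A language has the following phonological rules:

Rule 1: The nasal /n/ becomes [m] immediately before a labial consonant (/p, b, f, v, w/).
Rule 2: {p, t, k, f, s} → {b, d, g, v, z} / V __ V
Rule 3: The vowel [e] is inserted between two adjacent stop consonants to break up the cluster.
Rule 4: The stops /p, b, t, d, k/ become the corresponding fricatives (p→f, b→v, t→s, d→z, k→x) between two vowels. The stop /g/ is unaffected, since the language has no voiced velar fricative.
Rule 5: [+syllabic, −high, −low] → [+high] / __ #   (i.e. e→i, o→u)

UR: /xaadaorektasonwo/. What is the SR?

Rule 1 (nasal place assimilation): /n/ precedes the labial consonant /w/, so it assimilates in place to [m]. /xaadaorektasonwo/ → xaadaorektasomwo.
Rule 2 (intervocalic voicing): /s/ is a voiceless obstruent between vowels /a/ and /o/, so it voices to [z]. /xaadaorektasomwo/ → xaadaorektazomwo.
Rule 3 (stop-cluster e-epenthesis): /k/ and /t/ form a stop–stop cluster, so [e] is inserted between them. /xaadaorektazomwo/ → xaadaoreketazomwo.
Rule 4 (intervocalic spirantization): /d/ is a stop between vowels /a/ and /a/, so it spirantizes to the fricative [z]. /k/ is a stop between vowels /e/ and /e/, so it spirantizes to the fricative [x]. /t/ is a stop between vowels /e/ and /a/, so it spirantizes to the fricative [s]. /xaadaoreketazomwo/ → xaazaorexesazomwo.
Rule 5 (final vowel raising): /o/ is a mid vowel in word-final position, so it raises to [u]. /xaazaorexesazomwo/ → xaazaorexesazomwu.

xaazaorexesazomwu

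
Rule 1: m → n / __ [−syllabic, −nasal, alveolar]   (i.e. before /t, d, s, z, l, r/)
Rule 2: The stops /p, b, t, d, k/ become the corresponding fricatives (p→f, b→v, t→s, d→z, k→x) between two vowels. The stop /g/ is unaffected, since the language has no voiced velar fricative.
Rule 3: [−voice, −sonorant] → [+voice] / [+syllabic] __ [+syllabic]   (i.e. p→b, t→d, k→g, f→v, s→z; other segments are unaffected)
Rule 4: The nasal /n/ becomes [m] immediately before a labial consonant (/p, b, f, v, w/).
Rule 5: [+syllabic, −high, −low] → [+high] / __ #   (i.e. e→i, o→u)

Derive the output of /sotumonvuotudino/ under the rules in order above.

sozumomvuozuzinu

Rule 1 (nasal place assimilation): no segment meets the environment; /sotumonvuotudino/ is unchanged.
Rule 2 (intervocalic spirantization): /t/ is a stop between vowels /o/ and /u/, so it spirantizes to the fricative [s]. /t/ is a stop between vowels /o/ and /u/, so it spirantizes to the fricative [s]. /d/ is a stop between vowels /u/ and /i/, so it spirantizes to the fricative [z]. /sotumonvuotudino/ → sosumonvuosuzino.
Rule 3 (intervocalic voicing): /s/ is a voiceless obstruent between vowels /o/ and /u/, so it voices to [z]. /s/ is a voiceless obstruent between vowels /o/ and /u/, so it voices to [z]. /sosumonvuosuzino/ → sozumonvuozuzino.
Rule 4 (nasal place assimilation): /n/ precedes the labial consonant /v/, so it assimilates in place to [m]. /sozumonvuozuzino/ → sozumomvuozuzino.
Rule 5 (final vowel raising): /o/ is a mid vowel in word-final position, so it raises to [u]. /sozumomvuozuzino/ → sozumomvuozuzinu.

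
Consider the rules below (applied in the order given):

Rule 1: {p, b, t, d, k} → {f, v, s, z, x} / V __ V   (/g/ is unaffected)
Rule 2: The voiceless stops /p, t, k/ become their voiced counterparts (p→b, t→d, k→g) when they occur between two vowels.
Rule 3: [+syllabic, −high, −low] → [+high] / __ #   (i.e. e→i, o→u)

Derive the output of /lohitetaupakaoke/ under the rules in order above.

lohisesaufaxaoxi

Rule 1 (intervocalic spirantization): /t/ is a stop between vowels /i/ and /e/, so it spirantizes to the fricative [s]. /t/ is a stop between vowels /e/ and /a/, so it spirantizes to the fricative [s]. /p/ is a stop between vowels /u/ and /a/, so it spirantizes to the fricative [f]. /k/ is a stop between vowels /a/ and /a/, so it spirantizes to the fricative [x]. /k/ is a stop between vowels /o/ and /e/, so it spirantizes to the fricative [x]. /lohitetaupakaoke/ → lohisesaufaxaoxe.
Rule 2 (intervocalic voicing): no segment meets the environment; /lohisesaufaxaoxe/ is unchanged.
Rule 3 (final vowel raising): /e/ is a mid vowel in word-final position, so it raises to [i]. /lohisesaufaxaoxe/ → lohisesaufaxaoxi.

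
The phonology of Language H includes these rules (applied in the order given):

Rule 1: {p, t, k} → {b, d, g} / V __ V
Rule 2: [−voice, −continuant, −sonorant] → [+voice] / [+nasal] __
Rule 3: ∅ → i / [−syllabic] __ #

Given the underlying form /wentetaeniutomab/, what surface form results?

Rule 1 (intervocalic voicing): /t/ is a voiceless stop between vowels /e/ and /a/, so it voices to [d]. /t/ is a voiceless stop between vowels /u/ and /o/, so it voices to [d]. /wentetaeniutomab/ → wentedaeniudomab.
Rule 2 (post-nasal voicing): /t/ is a voiceless stop immediately after the nasal /n/, so it voices to [d]. /wentedaeniudomab/ → wendedaeniudomab.
Rule 3 (final i-epenthesis): the form ends in the consonant /b/, so [i] is inserted word-finally. /wendedaeniudomab/ → wendedaeniudomabi.

wendedaeniudomabi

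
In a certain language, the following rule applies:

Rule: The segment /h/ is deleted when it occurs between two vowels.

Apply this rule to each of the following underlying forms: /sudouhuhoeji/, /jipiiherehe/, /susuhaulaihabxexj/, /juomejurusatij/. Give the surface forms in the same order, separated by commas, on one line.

sudouuoeji, jipiieree, susuaulaiabxexj, juomejurusatij

/sudouhuhoeji/: /h/ occurs between vowels /u/ and /u/, so it deletes. /h/ occurs between vowels /u/ and /o/, so it deletes. → [sudouuoeji].
/jipiiherehe/: /h/ occurs between vowels /i/ and /e/, so it deletes. /h/ occurs between vowels /e/ and /e/, so it deletes. → [jipiieree].
/susuhaulaihabxexj/: /h/ occurs between vowels /u/ and /a/, so it deletes. /h/ occurs between vowels /i/ and /a/, so it deletes. → [susuaulaiabxexj].
/juomejurusatij/: the rule's environment is not met; surfaces unchanged as [juomejurusatij].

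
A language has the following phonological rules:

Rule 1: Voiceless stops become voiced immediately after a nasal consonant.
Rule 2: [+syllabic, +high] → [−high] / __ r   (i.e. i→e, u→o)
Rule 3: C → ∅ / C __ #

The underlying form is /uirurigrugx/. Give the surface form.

uerorigrug

Rule 1 (post-nasal voicing): no segment meets the environment; /uirurigrugx/ is unchanged.
Rule 2 (pre-rhotic lowering): /i/ is a high vowel immediately before /r/, so it lowers to [e]. /u/ is a high vowel immediately before /r/, so it lowers to [o]. /uirurigrugx/ → uerorigrugx.
Rule 3 (final cluster simplification): /x/ is the second consonant of a word-final cluster /gx/, so it deletes. /uerorigrugx/ → uerorigrug.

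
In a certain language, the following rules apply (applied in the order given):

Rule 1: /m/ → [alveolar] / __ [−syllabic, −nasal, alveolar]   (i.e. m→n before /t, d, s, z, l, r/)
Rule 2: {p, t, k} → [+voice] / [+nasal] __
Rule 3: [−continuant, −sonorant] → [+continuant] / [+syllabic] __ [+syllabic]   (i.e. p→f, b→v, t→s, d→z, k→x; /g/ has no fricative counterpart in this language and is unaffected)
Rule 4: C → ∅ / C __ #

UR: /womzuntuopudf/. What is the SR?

wonzunduofud

Rule 1 (nasal place assimilation): /m/ precedes the alveolar consonant /z/, so it assimilates in place to [n]. /womzuntuopudf/ → wonzuntuopudf.
Rule 2 (post-nasal voicing): /t/ is a voiceless stop immediately after the nasal /n/, so it voices to [d]. /wonzuntuopudf/ → wonzunduopudf.
Rule 3 (intervocalic spirantization): /p/ is a stop between vowels /o/ and /u/, so it spirantizes to the fricative [f]. /wonzunduopudf/ → wonzunduofudf.
Rule 4 (final cluster simplification): /f/ is the second consonant of a word-final cluster /df/, so it deletes. /wonzunduofudf/ → wonzunduofud.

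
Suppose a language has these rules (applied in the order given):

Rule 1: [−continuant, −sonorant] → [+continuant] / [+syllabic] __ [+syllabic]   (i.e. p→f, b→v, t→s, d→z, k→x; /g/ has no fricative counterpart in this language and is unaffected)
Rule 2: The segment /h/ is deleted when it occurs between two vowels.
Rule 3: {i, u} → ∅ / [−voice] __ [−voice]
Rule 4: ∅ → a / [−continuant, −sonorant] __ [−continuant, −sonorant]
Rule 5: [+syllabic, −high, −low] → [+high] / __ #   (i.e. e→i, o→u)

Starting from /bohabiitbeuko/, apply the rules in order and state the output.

Rule 1 (intervocalic spirantization): /b/ is a stop between vowels /a/ and /i/, so it spirantizes to the fricative [v]. /k/ is a stop between vowels /u/ and /o/, so it spirantizes to the fricative [x]. /bohabiitbeuko/ → bohaviitbeuxo.
Rule 2 (intervocalic h-deletion): /h/ occurs between vowels /o/ and /a/, so it deletes. /bohaviitbeuxo/ → boaviitbeuxo.
Rule 3 (high vowel syncope): no segment meets the environment; /boaviitbeuxo/ is unchanged.
Rule 4 (stop-cluster a-epenthesis): /t/ and /b/ form a stop–stop cluster, so [a] is inserted between them. /boaviitbeuxo/ → boaviitabeuxo.
Rule 5 (final vowel raising): /o/ is a mid vowel in word-final position, so it raises to [u]. /boaviitabeuxo/ → boaviitabeuxu.

boaviitabeuxu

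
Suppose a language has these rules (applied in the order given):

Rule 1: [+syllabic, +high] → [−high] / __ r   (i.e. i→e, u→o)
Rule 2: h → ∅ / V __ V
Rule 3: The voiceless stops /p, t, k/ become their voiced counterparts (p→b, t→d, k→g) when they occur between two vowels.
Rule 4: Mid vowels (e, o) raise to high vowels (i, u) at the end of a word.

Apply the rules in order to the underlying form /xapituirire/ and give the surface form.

Rule 1 (pre-rhotic lowering): /i/ is a high vowel immediately before /r/, so it lowers to [e]. /i/ is a high vowel immediately before /r/, so it lowers to [e]. /xapituirire/ → xapituerere.
Rule 2 (intervocalic h-deletion): no segment meets the environment; /xapituerere/ is unchanged.
Rule 3 (intervocalic voicing): /p/ is a voiceless stop between vowels /a/ and /i/, so it voices to [b]. /t/ is a voiceless stop between vowels /i/ and /u/, so it voices to [d]. /xapituerere/ → xabiduerere.
Rule 4 (final vowel raising): /e/ is a mid vowel in word-final position, so it raises to [i]. /xabiduerere/ → xabiduereri.

xabiduereri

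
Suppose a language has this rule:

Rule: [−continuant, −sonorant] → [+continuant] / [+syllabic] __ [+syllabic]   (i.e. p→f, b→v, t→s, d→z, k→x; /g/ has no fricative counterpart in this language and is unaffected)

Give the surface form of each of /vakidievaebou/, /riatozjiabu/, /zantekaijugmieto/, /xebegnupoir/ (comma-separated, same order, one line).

vaxizievaevou, riasozjiavu, zantexaijugmieso, xevegnufoir

/vakidievaebou/: /k/ is a stop between vowels /a/ and /i/, so it spirantizes to the fricative [x]. /d/ is a stop between vowels /i/ and /i/, so it spirantizes to the fricative [z]. /b/ is a stop between vowels /e/ and /o/, so it spirantizes to the fricative [v]. → [vaxizievaevou].
/riatozjiabu/: /t/ is a stop between vowels /a/ and /o/, so it spirantizes to the fricative [s]. /b/ is a stop between vowels /a/ and /u/, so it spirantizes to the fricative [v]. → [riasozjiavu].
/zantekaijugmieto/: /k/ is a stop between vowels /e/ and /a/, so it spirantizes to the fricative [x]. /t/ is a stop between vowels /e/ and /o/, so it spirantizes to the fricative [s]. → [zantexaijugmieso].
/xebegnupoir/: /b/ is a stop between vowels /e/ and /e/, so it spirantizes to the fricative [v]. /p/ is a stop between vowels /u/ and /o/, so it spirantizes to the fricative [f]. → [xevegnufoir].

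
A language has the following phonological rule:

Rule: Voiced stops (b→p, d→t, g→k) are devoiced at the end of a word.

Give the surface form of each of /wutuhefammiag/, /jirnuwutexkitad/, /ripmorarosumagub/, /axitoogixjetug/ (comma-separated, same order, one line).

wutuhefammiak, jirnuwutexkitat, ripmorarosumagup, axitoogixjetuk

/wutuhefammiag/: /g/ is a voiced stop in word-final position, so it devoices to [k]. → [wutuhefammiak].
/jirnuwutexkitad/: /d/ is a voiced stop in word-final position, so it devoices to [t]. → [jirnuwutexkitat].
/ripmorarosumagub/: /b/ is a voiced stop in word-final position, so it devoices to [p]. → [ripmorarosumagup].
/axitoogixjetug/: /g/ is a voiced stop in word-final position, so it devoices to [k]. → [axitoogixjetuk].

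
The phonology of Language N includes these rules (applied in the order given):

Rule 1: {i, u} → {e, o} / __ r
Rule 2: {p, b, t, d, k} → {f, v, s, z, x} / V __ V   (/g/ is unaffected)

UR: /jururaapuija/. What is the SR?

jororaafuija

Rule 1 (pre-rhotic lowering): /u/ is a high vowel immediately before /r/, so it lowers to [o]. /u/ is a high vowel immediately before /r/, so it lowers to [o]. /jururaapuija/ → jororaapuija.
Rule 2 (intervocalic spirantization): /p/ is a stop between vowels /a/ and /u/, so it spirantizes to the fricative [f]. /jororaapuija/ → jororaafuija.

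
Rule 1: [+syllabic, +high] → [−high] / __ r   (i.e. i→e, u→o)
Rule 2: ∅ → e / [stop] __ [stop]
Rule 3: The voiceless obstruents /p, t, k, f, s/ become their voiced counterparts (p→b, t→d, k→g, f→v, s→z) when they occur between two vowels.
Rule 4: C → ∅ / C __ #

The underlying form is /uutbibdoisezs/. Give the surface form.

uudebibedoizez

Rule 1 (pre-rhotic lowering): no segment meets the environment; /uutbibdoisezs/ is unchanged.
Rule 2 (stop-cluster e-epenthesis): /t/ and /b/ form a stop–stop cluster, so [e] is inserted between them. /b/ and /d/ form a stop–stop cluster, so [e] is inserted between them. /uutbibdoisezs/ → uutebibedoisezs.
Rule 3 (intervocalic voicing): /t/ is a voiceless obstruent between vowels /u/ and /e/, so it voices to [d]. /s/ is a voiceless obstruent between vowels /i/ and /e/, so it voices to [z]. /uutebibedoisezs/ → uudebibedoizezs.
Rule 4 (final cluster simplification): /s/ is the second consonant of a word-final cluster /zs/, so it deletes. /uudebibedoizezs/ → uudebibedoizez.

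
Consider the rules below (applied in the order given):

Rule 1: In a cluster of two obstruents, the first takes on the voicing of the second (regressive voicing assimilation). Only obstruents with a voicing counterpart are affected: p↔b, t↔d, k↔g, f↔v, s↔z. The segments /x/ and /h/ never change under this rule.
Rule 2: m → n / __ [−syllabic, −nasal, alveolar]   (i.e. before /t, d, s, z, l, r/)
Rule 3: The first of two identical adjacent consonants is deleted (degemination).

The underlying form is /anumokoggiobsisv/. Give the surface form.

Rule 1 (regressive voicing assimilation): /b/ precedes the voiceless obstruent /s/, so it devoices to [p] by assimilation. /s/ precedes the voiced obstruent /v/, so it voices to [z] by assimilation. /anumokoggiobsisv/ → anumokoggiopsizv.
Rule 2 (nasal place assimilation): no segment meets the environment; /anumokoggiopsizv/ is unchanged.
Rule 3 (degemination): /gg/ is a geminate; the first /g/ deletes. /anumokoggiopsizv/ → anumokogiopsizv.

anumokogiopsizv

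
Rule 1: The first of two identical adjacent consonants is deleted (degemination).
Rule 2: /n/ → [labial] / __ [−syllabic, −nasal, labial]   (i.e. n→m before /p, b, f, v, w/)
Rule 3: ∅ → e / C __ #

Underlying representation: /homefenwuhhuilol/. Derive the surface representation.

Rule 1 (degemination): /hh/ is a geminate; the first /h/ deletes. /homefenwuhhuilol/ → homefenwuhuilol.
Rule 2 (nasal place assimilation): /n/ precedes the labial consonant /w/, so it assimilates in place to [m]. /homefenwuhuilol/ → homefemwuhuilol.
Rule 3 (final e-epenthesis): the form ends in the consonant /l/, so [e] is inserted word-finally. /homefemwuhuilol/ → homefemwuhuilole.

homefemwuhuilole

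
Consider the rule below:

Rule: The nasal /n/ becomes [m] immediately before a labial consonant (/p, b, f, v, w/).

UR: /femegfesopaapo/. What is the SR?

femegfesopaapo

No segment of /femegfesopaapo/ meets the structural description of the rule, so the form surfaces unchanged.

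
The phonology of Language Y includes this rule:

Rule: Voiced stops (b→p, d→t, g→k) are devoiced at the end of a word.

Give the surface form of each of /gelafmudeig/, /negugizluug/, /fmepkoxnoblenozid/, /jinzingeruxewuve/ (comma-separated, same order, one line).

/gelafmudeig/: /g/ is a voiced stop in word-final position, so it devoices to [k]. → [gelafmudeik].
/negugizluug/: /g/ is a voiced stop in word-final position, so it devoices to [k]. → [negugizluuk].
/fmepkoxnoblenozid/: /d/ is a voiced stop in word-final position, so it devoices to [t]. → [fmepkoxnoblenozit].
/jinzingeruxewuve/: the rule's environment is not met; surfaces unchanged as [jinzingeruxewuve].

gelafmudeik, negugizluuk, fmepkoxnoblenozit, jinzingeruxewuve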